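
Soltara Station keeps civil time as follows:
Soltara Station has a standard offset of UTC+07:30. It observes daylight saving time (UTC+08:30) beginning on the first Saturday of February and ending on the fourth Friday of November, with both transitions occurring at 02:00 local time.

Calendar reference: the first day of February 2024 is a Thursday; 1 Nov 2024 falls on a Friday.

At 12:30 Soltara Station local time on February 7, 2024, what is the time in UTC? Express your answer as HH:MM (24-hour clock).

1 February 2024 is a Thursday, so the first Saturday is February 3.
1 November 2024 is a Friday, so the first Friday is November 1 and the fourth is November 22.
February 7, 2024 lies within the daylight-saving period (3 February – 22 November), so Soltara Station is on daylight time, UTC+08:30.
12:30 local − 8h30m = 04:00 UTC.

04:00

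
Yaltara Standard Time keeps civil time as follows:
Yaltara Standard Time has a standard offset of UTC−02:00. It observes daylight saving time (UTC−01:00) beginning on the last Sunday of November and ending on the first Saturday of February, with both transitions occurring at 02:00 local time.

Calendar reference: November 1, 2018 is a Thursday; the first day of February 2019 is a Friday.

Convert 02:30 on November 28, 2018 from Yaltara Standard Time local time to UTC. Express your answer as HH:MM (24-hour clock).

1 November 2018 is a Thursday, so Sundays fall on 4, 11, 18, 25; the last is November 25.
1 February 2019 is a Friday, so the first Saturday is February 2.
Daylight saving runs 25 November 2018 – 2 February 2019; November 28, 2018 is inside that window, so Yaltara Standard Time is at UTC−01:00.
02:30 local + 1h = 03:30 UTC.

03:30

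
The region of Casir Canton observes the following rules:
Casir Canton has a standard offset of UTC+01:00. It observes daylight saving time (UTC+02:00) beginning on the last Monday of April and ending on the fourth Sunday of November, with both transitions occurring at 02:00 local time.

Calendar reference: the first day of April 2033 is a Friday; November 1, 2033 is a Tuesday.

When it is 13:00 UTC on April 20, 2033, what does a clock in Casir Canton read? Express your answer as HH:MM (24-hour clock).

14:00

1 April 2033 is a Friday, so Mondays fall on 4, 11, 18, 25; the last is April 25.
1 November 2033 is a Tuesday, so the first Sunday is November 6 and the fourth is November 27.
At the standard offset (UTC+01:00), 13:00 UTC + 1h = 14:00 Casir Canton standard time.
The standard-time date in Casir Canton, April 20, 2033, does not fall between 25 April and 27 November, so daylight saving is not in effect and Casir Canton is at UTC+01:00.
13:00 UTC + 1h = 14:00 local.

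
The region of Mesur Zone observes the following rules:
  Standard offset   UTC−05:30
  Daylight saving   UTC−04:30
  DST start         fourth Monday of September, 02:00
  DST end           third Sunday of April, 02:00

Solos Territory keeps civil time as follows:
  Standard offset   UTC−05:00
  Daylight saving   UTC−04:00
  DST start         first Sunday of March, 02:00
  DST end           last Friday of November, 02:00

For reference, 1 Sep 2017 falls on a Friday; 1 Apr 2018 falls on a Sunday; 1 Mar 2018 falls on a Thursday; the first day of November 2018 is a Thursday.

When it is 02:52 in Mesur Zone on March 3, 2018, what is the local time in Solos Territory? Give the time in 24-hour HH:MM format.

02:22

1 September 2017 is a Friday, so the first Monday is September 4 and the fourth is September 25.
1 April 2018 is a Sunday, so the first Sunday is April 1 and the third is April 15.
Daylight saving runs 25 September 2017 – 15 April 2018; March 3, 2018 is inside that window, so Mesur Zone is at UTC−04:30.
02:52 Mesur Zone + 4h30m = 07:22 UTC.
1 March 2018 is a Thursday, so the first Sunday is March 4.
1 November 2018 is a Thursday, so Fridays fall on 2, 9, 16, 23, 30; the last is November 30.
At the standard offset (UTC−05:00), 07:22 UTC − 5h = 02:22 Solos Territory standard time.
The standard-time date in Solos Territory, March 3, 2018, does not fall between 4 March and 30 November, so daylight saving is not in effect and Solos Territory is at UTC−05:00.
07:22 UTC − 5h = 02:22 Solos Territory.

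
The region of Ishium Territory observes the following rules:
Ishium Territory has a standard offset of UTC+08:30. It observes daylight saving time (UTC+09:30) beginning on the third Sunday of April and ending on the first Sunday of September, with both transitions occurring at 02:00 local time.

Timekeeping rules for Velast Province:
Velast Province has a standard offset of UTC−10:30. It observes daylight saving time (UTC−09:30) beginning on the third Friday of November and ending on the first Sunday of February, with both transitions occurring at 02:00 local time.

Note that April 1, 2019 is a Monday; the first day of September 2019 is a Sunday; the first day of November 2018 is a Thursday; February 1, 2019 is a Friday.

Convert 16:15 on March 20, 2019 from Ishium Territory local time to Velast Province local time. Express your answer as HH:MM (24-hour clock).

21:15

1 April 2019 is a Monday, so the first Sunday is April 7 and the third is April 21.
1 September 2019 is a Sunday, so the first Sunday is September 1.
Daylight saving runs 21 April – 1 September; March 20, 2019 is outside that window, so Ishium Territory is on standard time at UTC+08:30.
16:15 Ishium Territory − 8h30m = 07:45 UTC.
1 November 2018 is a Thursday, so the first Friday is November 2 and the third is November 16.
1 February 2019 is a Friday, so the first Sunday is February 3.
At the standard offset (UTC−10:30), 07:45 UTC − 10h30m = 21:15 Velast Province standard time (rolling into the previous day, 19 March 2019).
The standard-time date in Velast Province, March 19, 2019, does not fall between 16 November 2018 and 3 February 2019, so daylight saving is not in effect and Velast Province is at UTC−10:30.
07:45 UTC − 10h30m = 21:15 Velast Province (rolling into the previous day, 19 March 2019).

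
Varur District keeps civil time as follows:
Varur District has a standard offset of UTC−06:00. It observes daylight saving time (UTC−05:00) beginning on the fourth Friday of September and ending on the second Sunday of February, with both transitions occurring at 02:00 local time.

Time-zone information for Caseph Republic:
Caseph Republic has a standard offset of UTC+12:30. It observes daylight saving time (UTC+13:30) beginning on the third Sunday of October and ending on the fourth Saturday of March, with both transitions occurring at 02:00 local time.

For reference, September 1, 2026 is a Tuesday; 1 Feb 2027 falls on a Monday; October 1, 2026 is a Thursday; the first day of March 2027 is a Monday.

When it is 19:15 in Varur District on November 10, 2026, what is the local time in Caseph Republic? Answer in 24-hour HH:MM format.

1 September 2026 is a Tuesday, so the first Friday is September 4 and the fourth is September 25.
1 February 2027 is a Monday, so the first Sunday is February 7 and the second is February 14.
November 10, 2026 falls between 25 September 2026 and 14 February 2027, so daylight saving is in effect and Varur District is at UTC−05:00.
19:15 Varur District + 5h = 00:15 UTC (rolling into the next day, 11 November 2026).
1 October 2026 is a Thursday, so the first Sunday is October 4 and the third is October 18.
1 March 2027 is a Monday, so the first Saturday is March 6 and the fourth is March 27.
At the standard offset (UTC+12:30), 00:15 UTC + 12h30m = 12:45 Caseph Republic standard time.
The standard-time date in Caseph Republic, November 11, 2026, lies within the daylight-saving period (18 October 2026 – 27 March 2027), so Caseph Republic is on daylight time, UTC+13:30.
00:15 UTC + 13h30m = 13:45 Caseph Republic.

13:45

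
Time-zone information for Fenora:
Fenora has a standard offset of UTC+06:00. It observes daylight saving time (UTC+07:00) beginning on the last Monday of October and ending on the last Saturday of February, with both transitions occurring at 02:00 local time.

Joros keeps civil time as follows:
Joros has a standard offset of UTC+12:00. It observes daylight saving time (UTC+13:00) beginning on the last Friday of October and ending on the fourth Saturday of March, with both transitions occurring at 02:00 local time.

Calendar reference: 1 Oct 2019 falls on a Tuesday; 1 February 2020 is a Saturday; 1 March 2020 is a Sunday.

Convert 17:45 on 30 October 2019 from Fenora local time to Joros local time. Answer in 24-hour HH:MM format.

1 October 2019 is a Tuesday, so Mondays fall on 7, 14, 21, 28; the last is October 28.
1 February 2020 is a Saturday, so Saturdays fall on 1, 8, 15, 22, 29; the last is February 29.
Daylight saving runs 28 October 2019 – 29 February 2020; 30 October 2019 is inside that window, so Fenora is at UTC+07:00.
17:45 Fenora − 7h = 10:45 UTC.
1 October 2019 is a Tuesday, so Fridays fall on 4, 11, 18, 25; the last is October 25.
1 March 2020 is a Sunday, so the first Saturday is March 7 and the fourth is March 28.
At the standard offset (UTC+12:00), 10:45 UTC + 12h = 22:45 Joros standard time.
Daylight saving runs 25 October 2019 – 28 March 2020; the standard-time date in Joros, 30 October 2019, is inside that window, so Joros is at UTC+13:00.
10:45 UTC + 13h = 23:45 Joros.

23:45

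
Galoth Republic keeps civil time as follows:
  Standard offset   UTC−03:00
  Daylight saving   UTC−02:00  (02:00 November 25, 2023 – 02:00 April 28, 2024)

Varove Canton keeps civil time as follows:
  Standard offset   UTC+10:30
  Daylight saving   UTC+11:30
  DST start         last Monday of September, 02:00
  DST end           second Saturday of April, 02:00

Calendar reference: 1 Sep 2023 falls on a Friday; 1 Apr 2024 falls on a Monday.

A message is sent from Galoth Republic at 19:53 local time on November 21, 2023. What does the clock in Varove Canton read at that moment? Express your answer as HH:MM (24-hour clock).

10:23

November 21, 2023 is outside the daylight-saving period (25 November 2023 – 28 April 2024), so Galoth Republic is on standard time, UTC−03:00.
19:53 Galoth Republic + 3h = 22:53 UTC.
1 September 2023 is a Friday, so Mondays fall on 4, 11, 18, 25; the last is September 25.
1 April 2024 is a Monday, so the first Saturday is April 6 and the second is April 13.
At the standard offset (UTC+10:30), 22:53 UTC + 10h30m = 09:23 Varove Canton standard time (rolling into the next day, 22 November 2023).
Daylight saving runs 25 September 2023 – 13 April 2024; the standard-time date in Varove Canton, November 22, 2023, is inside that window, so Varove Canton is at UTC+11:30.
22:53 UTC + 11h30m = 10:23 Varove Canton (rolling into the next day, 22 November 2023).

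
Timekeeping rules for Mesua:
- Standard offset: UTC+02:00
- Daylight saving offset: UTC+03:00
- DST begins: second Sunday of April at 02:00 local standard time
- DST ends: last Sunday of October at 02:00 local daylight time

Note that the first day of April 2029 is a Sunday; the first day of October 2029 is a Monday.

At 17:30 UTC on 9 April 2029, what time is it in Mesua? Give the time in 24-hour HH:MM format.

20:30

1 April 2029 is a Sunday, so the first Sunday is April 1 and the second is April 8.
1 October 2029 is a Monday, so Sundays fall on 7, 14, 21, 28; the last is October 28.
At the standard offset (UTC+02:00), 17:30 UTC + 2h = 19:30 Mesua standard time.
The standard-time date in Mesua, 9 April 2029, falls between 8 April and 28 October, so daylight saving is in effect and Mesua is at UTC+03:00.
17:30 UTC + 3h = 20:30 local.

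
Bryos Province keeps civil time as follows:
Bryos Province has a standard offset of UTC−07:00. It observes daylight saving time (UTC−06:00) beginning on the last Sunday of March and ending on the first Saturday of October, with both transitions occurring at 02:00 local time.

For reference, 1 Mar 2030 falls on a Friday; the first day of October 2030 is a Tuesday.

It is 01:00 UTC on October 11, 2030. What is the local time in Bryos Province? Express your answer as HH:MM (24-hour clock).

1 March 2030 is a Friday, so Sundays fall on 3, 10, 17, 24, 31; the last is March 31.
1 October 2030 is a Tuesday, so the first Saturday is October 5.
At the standard offset (UTC−07:00), 01:00 UTC − 7h = 18:00 Bryos Province standard time (rolling into the previous day, 10 October 2030).
The standard-time date in Bryos Province, October 10, 2030, does not fall between 31 March and 5 October, so daylight saving is not in effect and Bryos Province is at UTC−07:00.
01:00 UTC − 7h = 18:00 local (rolling into the previous day, 10 October 2030).

18:00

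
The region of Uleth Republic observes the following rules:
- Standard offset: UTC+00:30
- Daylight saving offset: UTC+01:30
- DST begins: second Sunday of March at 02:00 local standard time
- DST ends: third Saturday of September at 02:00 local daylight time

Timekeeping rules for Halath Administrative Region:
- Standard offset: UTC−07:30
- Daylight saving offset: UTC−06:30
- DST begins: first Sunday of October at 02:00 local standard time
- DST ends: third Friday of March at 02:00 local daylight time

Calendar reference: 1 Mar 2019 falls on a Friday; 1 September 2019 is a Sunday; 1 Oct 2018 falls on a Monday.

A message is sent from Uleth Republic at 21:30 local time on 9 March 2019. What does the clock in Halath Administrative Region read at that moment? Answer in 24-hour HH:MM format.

1 March 2019 is a Friday, so the first Sunday is March 3 and the second is March 10.
1 September 2019 is a Sunday, so the first Saturday is September 7 and the third is September 21.
9 March 2019 does not fall between 10 March and 21 September, so daylight saving is not in effect and Uleth Republic is at UTC+00:30.
21:30 Uleth Republic − 0h30m = 21:00 UTC.
1 October 2018 is a Monday, so the first Sunday is October 7.
1 March 2019 is a Friday, so the first Friday is March 1 and the third is March 15.
At the standard offset (UTC−07:30), 21:00 UTC − 7h30m = 13:30 Halath Administrative Region standard time.
The standard-time date in Halath Administrative Region, 9 March 2019, lies within the daylight-saving period (7 October 2018 – 15 March 2019), so Halath Administrative Region is on daylight time, UTC−06:30.
21:00 UTC − 6h30m = 14:30 Halath Administrative Region.

14:30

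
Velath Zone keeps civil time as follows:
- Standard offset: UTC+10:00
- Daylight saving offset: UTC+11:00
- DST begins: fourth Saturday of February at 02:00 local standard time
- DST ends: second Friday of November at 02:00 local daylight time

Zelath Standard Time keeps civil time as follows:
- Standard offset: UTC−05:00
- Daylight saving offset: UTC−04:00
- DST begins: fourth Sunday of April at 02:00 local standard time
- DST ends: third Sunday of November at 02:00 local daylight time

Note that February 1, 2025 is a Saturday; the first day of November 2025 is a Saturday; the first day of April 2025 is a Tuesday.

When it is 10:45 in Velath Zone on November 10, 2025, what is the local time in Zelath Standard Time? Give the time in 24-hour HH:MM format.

1 February 2025 is a Saturday, so the first Saturday is February 1 and the fourth is February 22.
1 November 2025 is a Saturday, so the first Friday is November 7 and the second is November 14.
Daylight saving runs 22 February – 14 November; November 10, 2025 is inside that window, so Velath Zone is at UTC+11:00.
10:45 Velath Zone − 11h = 23:45 UTC (rolling into the previous day, 9 November 2025).
1 April 2025 is a Tuesday, so the first Sunday is April 6 and the fourth is April 27.
1 November 2025 is a Saturday, so the first Sunday is November 2 and the third is November 16.
At the standard offset (UTC−05:00), 23:45 UTC − 5h = 18:45 Zelath Standard Time standard time.
Daylight saving runs 27 April – 16 November; the standard-time date in Zelath Standard Time, November 9, 2025, is inside that window, so Zelath Standard Time is at UTC−04:00.
23:45 UTC − 4h = 19:45 Zelath Standard Time.

19:45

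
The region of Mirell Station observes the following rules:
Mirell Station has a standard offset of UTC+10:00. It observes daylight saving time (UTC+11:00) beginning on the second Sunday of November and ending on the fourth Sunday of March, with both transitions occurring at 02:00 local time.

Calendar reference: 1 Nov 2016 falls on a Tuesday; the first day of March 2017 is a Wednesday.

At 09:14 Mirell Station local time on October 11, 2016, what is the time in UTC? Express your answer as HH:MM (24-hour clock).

23:14

1 November 2016 is a Tuesday, so the first Sunday is November 6 and the second is November 13.
1 March 2017 is a Wednesday, so the first Sunday is March 5 and the fourth is March 26.
Daylight saving runs 13 November 2016 – 26 March 2017; October 11, 2016 is outside that window, so Mirell Station is on standard time at UTC+10:00.
09:14 local − 10h = 23:14 UTC (rolling into the previous day, 10 October 2016).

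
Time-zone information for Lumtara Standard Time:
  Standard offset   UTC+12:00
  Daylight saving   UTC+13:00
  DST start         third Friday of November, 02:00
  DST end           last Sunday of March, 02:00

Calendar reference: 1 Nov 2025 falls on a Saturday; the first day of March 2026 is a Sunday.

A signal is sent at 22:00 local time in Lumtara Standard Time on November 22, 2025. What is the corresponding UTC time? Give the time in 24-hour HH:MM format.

09:00

1 November 2025 is a Saturday, so the first Friday is November 7 and the third is November 21.
1 March 2026 is a Sunday, so Sundays fall on 1, 8, 15, 22, 29; the last is March 29.
November 22, 2025 falls between 21 November 2025 and 29 March 2026, so daylight saving is in effect and Lumtara Standard Time is at UTC+13:00.
22:00 local − 13h = 09:00 UTC.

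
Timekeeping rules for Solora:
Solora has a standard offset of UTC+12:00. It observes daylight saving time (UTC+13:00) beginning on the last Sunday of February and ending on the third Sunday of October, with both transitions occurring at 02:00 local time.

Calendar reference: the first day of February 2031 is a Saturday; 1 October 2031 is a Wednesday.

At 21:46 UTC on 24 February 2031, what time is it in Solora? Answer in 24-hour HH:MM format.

1 February 2031 is a Saturday, so Sundays fall on 2, 9, 16, 23; the last is February 23.
1 October 2031 is a Wednesday, so the first Sunday is October 5 and the third is October 19.
At the standard offset (UTC+12:00), 21:46 UTC + 12h = 09:46 Solora standard time (rolling into the next day, 25 February 2031).
The standard-time date in Solora, 25 February 2031, falls between 23 February and 19 October, so daylight saving is in effect and Solora is at UTC+13:00.
21:46 UTC + 13h = 10:46 local (rolling into the next day, 25 February 2031).

10:46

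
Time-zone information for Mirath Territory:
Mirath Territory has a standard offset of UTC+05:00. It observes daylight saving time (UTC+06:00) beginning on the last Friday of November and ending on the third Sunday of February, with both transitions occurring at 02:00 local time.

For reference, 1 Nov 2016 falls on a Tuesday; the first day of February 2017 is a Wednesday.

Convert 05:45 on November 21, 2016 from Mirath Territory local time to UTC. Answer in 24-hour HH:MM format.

1 November 2016 is a Tuesday, so Fridays fall on 4, 11, 18, 25; the last is November 25.
1 February 2017 is a Wednesday, so the first Sunday is February 5 and the third is February 19.
November 21, 2016 is outside the daylight-saving period (25 November 2016 – 19 February 2017), so Mirath Territory is on standard time, UTC+05:00.
05:45 local − 5h = 00:45 UTC.

00:45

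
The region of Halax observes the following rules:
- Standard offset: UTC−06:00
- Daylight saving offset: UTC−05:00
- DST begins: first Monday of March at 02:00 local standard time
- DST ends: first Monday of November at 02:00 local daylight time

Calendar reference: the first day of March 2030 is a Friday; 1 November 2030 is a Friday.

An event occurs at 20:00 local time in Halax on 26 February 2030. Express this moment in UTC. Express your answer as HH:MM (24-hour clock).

1 March 2030 is a Friday, so the first Monday is March 4.
1 November 2030 is a Friday, so the first Monday is November 4.
Daylight saving runs 4 March – 4 November; 26 February 2030 is outside that window, so Halax is on standard time at UTC−06:00.
20:00 local + 6h = 02:00 UTC (rolling into the next day, 27 February 2030).

02:00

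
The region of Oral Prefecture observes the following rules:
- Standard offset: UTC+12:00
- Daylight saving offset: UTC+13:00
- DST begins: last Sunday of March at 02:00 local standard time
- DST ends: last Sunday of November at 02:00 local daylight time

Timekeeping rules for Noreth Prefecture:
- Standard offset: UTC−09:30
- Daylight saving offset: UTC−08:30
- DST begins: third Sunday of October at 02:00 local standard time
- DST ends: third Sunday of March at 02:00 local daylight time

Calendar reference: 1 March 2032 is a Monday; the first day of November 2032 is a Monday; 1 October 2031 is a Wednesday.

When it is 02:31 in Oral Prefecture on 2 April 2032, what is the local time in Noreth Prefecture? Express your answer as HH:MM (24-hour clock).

04:01

1 March 2032 is a Monday, so Sundays fall on 7, 14, 21, 28; the last is March 28.
1 November 2032 is a Monday, so Sundays fall on 7, 14, 21, 28; the last is November 28.
2 April 2032 falls between 28 March and 28 November, so daylight saving is in effect and Oral Prefecture is at UTC+13:00.
02:31 Oral Prefecture − 13h = 13:31 UTC (rolling into the previous day, 1 April 2032).
1 October 2031 is a Wednesday, so the first Sunday is October 5 and the third is October 19.
1 March 2032 is a Monday, so the first Sunday is March 7 and the third is March 21.
At the standard offset (UTC−09:30), 13:31 UTC − 9h30m = 04:01 Noreth Prefecture standard time.
The standard-time date in Noreth Prefecture, 1 April 2032, does not fall between 19 October 2031 and 21 March 2032, so daylight saving is not in effect and Noreth Prefecture is at UTC−09:30.
13:31 UTC − 9h30m = 04:01 Noreth Prefecture.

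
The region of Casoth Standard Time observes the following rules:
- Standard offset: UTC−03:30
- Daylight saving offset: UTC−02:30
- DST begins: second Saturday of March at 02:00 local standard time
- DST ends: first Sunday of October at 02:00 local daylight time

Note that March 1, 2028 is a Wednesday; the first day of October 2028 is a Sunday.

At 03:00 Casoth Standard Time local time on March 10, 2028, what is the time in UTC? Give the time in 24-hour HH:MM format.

1 March 2028 is a Wednesday, so the first Saturday is March 4 and the second is March 11.
1 October 2028 is a Sunday, so the first Sunday is October 1.
Daylight saving runs 11 March – 1 October; March 10, 2028 is outside that window, so Casoth Standard Time is on standard time at UTC−03:30.
03:00 local + 3h30m = 06:30 UTC.

06:30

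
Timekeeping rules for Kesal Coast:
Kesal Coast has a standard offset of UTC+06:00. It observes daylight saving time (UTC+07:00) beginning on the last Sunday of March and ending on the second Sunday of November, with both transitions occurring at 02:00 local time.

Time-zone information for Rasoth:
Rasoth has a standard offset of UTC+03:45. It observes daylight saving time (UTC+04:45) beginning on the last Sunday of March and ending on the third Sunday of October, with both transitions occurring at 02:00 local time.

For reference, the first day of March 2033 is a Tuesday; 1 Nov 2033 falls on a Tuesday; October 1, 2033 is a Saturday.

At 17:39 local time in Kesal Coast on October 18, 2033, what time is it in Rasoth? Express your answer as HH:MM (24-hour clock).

1 March 2033 is a Tuesday, so Sundays fall on 6, 13, 20, 27; the last is March 27.
1 November 2033 is a Tuesday, so the first Sunday is November 6 and the second is November 13.
Daylight saving runs 27 March – 13 November; October 18, 2033 is inside that window, so Kesal Coast is at UTC+07:00.
17:39 Kesal Coast − 7h = 10:39 UTC.
1 March 2033 is a Tuesday, so Sundays fall on 6, 13, 20, 27; the last is March 27.
1 October 2033 is a Saturday, so the first Sunday is October 2 and the third is October 16.
At the standard offset (UTC+03:45), 10:39 UTC + 3h45m = 14:24 Rasoth standard time.
The standard-time date in Rasoth, October 18, 2033, does not fall between 27 March and 16 October, so daylight saving is not in effect and Rasoth is at UTC+03:45.
10:39 UTC + 3h45m = 14:24 Rasoth.

14:24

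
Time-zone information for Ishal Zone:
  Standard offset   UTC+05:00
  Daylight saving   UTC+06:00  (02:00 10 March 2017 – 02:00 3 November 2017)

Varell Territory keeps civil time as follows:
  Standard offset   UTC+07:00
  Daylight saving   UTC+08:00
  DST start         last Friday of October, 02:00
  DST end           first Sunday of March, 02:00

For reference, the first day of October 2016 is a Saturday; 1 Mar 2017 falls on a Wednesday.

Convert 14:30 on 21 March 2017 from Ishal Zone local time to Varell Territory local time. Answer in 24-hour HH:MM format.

21 March 2017 falls between 10 March and 3 November, so daylight saving is in effect and Ishal Zone is at UTC+06:00.
14:30 Ishal Zone − 6h = 08:30 UTC.
1 October 2016 is a Saturday, so Fridays fall on 7, 14, 21, 28; the last is October 28.
1 March 2017 is a Wednesday, so the first Sunday is March 5.
At the standard offset (UTC+07:00), 08:30 UTC + 7h = 15:30 Varell Territory standard time.
The standard-time date in Varell Territory, 21 March 2017, is outside the daylight-saving period (28 October 2016 – 5 March 2017), so Varell Territory is on standard time, UTC+07:00.
08:30 UTC + 7h = 15:30 Varell Territory.

15:30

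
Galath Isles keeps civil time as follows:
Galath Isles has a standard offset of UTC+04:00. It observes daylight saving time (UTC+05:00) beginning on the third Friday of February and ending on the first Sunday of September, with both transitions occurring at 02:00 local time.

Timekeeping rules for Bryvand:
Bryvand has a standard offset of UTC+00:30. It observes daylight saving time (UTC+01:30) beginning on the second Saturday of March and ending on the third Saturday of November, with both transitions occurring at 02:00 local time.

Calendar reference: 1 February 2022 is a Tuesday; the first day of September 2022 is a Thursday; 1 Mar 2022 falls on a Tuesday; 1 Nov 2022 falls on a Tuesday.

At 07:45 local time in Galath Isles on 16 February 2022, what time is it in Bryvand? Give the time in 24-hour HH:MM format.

04:15

1 February 2022 is a Tuesday, so the first Friday is February 4 and the third is February 18.
1 September 2022 is a Thursday, so the first Sunday is September 4.
16 February 2022 is outside the daylight-saving period (18 February – 4 September), so Galath Isles is on standard time, UTC+04:00.
07:45 Galath Isles − 4h = 03:45 UTC.
1 March 2022 is a Tuesday, so the first Saturday is March 5 and the second is March 12.
1 November 2022 is a Tuesday, so the first Saturday is November 5 and the third is November 19.
At the standard offset (UTC+00:30), 03:45 UTC + 0h30m = 04:15 Bryvand standard time.
Daylight saving runs 12 March – 19 November; the standard-time date in Bryvand, 16 February 2022, is outside that window, so Bryvand is on standard time at UTC+00:30.
03:45 UTC + 0h30m = 04:15 Bryvand.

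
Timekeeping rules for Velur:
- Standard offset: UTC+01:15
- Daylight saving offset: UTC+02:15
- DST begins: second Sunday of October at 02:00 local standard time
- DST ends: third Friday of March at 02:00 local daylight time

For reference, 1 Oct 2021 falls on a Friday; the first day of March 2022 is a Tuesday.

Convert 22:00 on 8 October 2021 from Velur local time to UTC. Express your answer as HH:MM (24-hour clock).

1 October 2021 is a Friday, so the first Sunday is October 3 and the second is October 10.
1 March 2022 is a Tuesday, so the first Friday is March 4 and the third is March 18.
8 October 2021 is outside the daylight-saving period (10 October 2021 – 18 March 2022), so Velur is on standard time, UTC+01:15.
22:00 local − 1h15m = 20:45 UTC.

20:45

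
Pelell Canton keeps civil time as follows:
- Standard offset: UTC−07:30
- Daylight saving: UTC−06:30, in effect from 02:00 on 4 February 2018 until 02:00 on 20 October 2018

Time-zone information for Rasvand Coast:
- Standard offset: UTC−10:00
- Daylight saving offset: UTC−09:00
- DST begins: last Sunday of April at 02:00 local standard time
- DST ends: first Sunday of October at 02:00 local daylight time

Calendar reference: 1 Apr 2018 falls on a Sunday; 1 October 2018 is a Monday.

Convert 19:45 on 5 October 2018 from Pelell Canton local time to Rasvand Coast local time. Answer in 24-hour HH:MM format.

5 October 2018 falls between 4 February and 20 October, so daylight saving is in effect and Pelell Canton is at UTC−06:30.
19:45 Pelell Canton + 6h30m = 02:15 UTC (rolling into the next day, 6 October 2018).
1 April 2018 is a Sunday, so Sundays fall on 1, 8, 15, 22, 29; the last is April 29.
1 October 2018 is a Monday, so the first Sunday is October 7.
At the standard offset (UTC−10:00), 02:15 UTC − 10h = 16:15 Rasvand Coast standard time (rolling into the previous day, 5 October 2018).
The standard-time date in Rasvand Coast, 5 October 2018, falls between 29 April and 7 October, so daylight saving is in effect and Rasvand Coast is at UTC−09:00.
02:15 UTC − 9h = 17:15 Rasvand Coast (rolling into the previous day, 5 October 2018).

17:15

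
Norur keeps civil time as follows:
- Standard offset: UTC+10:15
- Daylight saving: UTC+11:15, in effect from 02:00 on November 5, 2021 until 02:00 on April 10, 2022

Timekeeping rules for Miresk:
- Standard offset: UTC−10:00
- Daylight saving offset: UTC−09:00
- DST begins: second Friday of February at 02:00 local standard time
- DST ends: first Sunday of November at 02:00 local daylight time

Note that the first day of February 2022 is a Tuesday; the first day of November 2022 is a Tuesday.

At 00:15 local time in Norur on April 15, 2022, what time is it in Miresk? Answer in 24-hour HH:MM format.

05:00

Daylight saving runs 5 November 2021 – 10 April 2022; April 15, 2022 is outside that window, so Norur is on standard time at UTC+10:15.
00:15 Norur − 10h15m = 14:00 UTC (rolling into the previous day, 14 April 2022).
1 February 2022 is a Tuesday, so the first Friday is February 4 and the second is February 11.
1 November 2022 is a Tuesday, so the first Sunday is November 6.
At the standard offset (UTC−10:00), 14:00 UTC − 10h = 04:00 Miresk standard time.
The standard-time date in Miresk, April 14, 2022, falls between 11 February and 6 November, so daylight saving is in effect and Miresk is at UTC−09:00.
14:00 UTC − 9h = 05:00 Miresk.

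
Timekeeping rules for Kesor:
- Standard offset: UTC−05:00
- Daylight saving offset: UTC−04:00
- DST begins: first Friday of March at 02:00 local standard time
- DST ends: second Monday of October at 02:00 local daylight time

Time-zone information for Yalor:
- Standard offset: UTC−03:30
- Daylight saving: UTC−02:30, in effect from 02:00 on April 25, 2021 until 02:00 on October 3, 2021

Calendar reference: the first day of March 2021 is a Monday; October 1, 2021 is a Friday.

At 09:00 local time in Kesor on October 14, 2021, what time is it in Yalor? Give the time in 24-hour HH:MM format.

10:30

1 March 2021 is a Monday, so the first Friday is March 5.
1 October 2021 is a Friday, so the first Monday is October 4 and the second is October 11.
October 14, 2021 is outside the daylight-saving period (5 March – 11 October), so Kesor is on standard time, UTC−05:00.
09:00 Kesor + 5h = 14:00 UTC.
At the standard offset (UTC−03:30), 14:00 UTC − 3h30m = 10:30 Yalor standard time.
The standard-time date in Yalor, October 14, 2021, does not fall between 25 April and 3 October, so daylight saving is not in effect and Yalor is at UTC−03:30.
14:00 UTC − 3h30m = 10:30 Yalor.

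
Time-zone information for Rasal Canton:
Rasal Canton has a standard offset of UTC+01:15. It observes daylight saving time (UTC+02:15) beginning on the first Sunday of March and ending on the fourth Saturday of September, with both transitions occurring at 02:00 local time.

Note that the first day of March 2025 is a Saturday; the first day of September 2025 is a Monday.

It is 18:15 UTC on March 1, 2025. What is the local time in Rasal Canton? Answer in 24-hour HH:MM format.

19:30

1 March 2025 is a Saturday, so the first Sunday is March 2.
1 September 2025 is a Monday, so the first Saturday is September 6 and the fourth is September 27.
At the standard offset (UTC+01:15), 18:15 UTC + 1h15m = 19:30 Rasal Canton standard time.
The standard-time date in Rasal Canton, March 1, 2025, does not fall between 2 March and 27 September, so daylight saving is not in effect and Rasal Canton is at UTC+01:15.
18:15 UTC + 1h15m = 19:30 local.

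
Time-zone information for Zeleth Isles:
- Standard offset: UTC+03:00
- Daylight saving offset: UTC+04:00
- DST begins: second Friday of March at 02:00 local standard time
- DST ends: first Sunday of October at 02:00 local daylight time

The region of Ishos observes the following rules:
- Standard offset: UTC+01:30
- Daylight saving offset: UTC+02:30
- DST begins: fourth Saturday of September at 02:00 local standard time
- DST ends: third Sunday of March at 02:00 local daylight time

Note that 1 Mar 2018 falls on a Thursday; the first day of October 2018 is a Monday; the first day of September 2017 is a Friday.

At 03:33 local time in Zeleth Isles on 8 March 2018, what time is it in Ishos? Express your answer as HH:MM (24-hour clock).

1 March 2018 is a Thursday, so the first Friday is March 2 and the second is March 9.
1 October 2018 is a Monday, so the first Sunday is October 7.
8 March 2018 is outside the daylight-saving period (9 March – 7 October), so Zeleth Isles is on standard time, UTC+03:00.
03:33 Zeleth Isles − 3h = 00:33 UTC.
1 September 2017 is a Friday, so the first Saturday is September 2 and the fourth is September 23.
1 March 2018 is a Thursday, so the first Sunday is March 4 and the third is March 18.
At the standard offset (UTC+01:30), 00:33 UTC + 1h30m = 02:03 Ishos standard time.
Daylight saving runs 23 September 2017 – 18 March 2018; the standard-time date in Ishos, 8 March 2018, is inside that window, so Ishos is at UTC+02:30.
00:33 UTC + 2h30m = 03:03 Ishos.

03:03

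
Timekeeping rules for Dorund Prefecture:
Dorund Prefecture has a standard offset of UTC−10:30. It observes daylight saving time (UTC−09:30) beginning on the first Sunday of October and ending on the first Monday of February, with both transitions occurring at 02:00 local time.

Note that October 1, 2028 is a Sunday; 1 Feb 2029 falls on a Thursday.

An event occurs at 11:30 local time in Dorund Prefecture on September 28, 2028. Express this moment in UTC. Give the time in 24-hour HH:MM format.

1 October 2028 is a Sunday, so the first Sunday is October 1.
1 February 2029 is a Thursday, so the first Monday is February 5.
September 28, 2028 is outside the daylight-saving period (1 October 2028 – 5 February 2029), so Dorund Prefecture is on standard time, UTC−10:30.
11:30 local + 10h30m = 22:00 UTC.

22:00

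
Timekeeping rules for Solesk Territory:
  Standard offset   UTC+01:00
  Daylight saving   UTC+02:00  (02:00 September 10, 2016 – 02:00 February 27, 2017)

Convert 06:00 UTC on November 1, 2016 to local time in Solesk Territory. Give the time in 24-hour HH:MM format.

08:00

At the standard offset (UTC+01:00), 06:00 UTC + 1h = 07:00 Solesk Territory standard time.
The standard-time date in Solesk Territory, November 1, 2016, falls between 10 September 2016 and 27 February 2017, so daylight saving is in effect and Solesk Territory is at UTC+02:00.
06:00 UTC + 2h = 08:00 local.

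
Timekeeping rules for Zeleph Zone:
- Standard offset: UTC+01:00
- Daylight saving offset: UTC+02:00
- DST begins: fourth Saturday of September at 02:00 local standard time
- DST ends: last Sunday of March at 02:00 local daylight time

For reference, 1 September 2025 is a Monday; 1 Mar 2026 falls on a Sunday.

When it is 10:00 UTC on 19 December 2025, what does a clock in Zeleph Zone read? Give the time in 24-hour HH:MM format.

12:00

1 September 2025 is a Monday, so the first Saturday is September 6 and the fourth is September 27.
1 March 2026 is a Sunday, so Sundays fall on 1, 8, 15, 22, 29; the last is March 29.
At the standard offset (UTC+01:00), 10:00 UTC + 1h = 11:00 Zeleph Zone standard time.
Daylight saving runs 27 September 2025 – 29 March 2026; the standard-time date in Zeleph Zone, 19 December 2025, is inside that window, so Zeleph Zone is at UTC+02:00.
10:00 UTC + 2h = 12:00 local.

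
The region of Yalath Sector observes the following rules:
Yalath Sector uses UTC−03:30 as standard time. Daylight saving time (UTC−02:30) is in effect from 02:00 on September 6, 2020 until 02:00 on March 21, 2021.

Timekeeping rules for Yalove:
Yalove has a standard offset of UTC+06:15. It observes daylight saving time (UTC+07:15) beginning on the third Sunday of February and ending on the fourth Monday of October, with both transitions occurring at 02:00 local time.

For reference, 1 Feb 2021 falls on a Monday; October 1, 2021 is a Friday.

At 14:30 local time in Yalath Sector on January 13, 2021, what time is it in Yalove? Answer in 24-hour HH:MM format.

January 13, 2021 lies within the daylight-saving period (6 September 2020 – 21 March 2021), so Yalath Sector is on daylight time, UTC−02:30.
14:30 Yalath Sector + 2h30m = 17:00 UTC.
1 February 2021 is a Monday, so the first Sunday is February 7 and the third is February 21.
1 October 2021 is a Friday, so the first Monday is October 4 and the fourth is October 25.
At the standard offset (UTC+06:15), 17:00 UTC + 6h15m = 23:15 Yalove standard time.
The standard-time date in Yalove, January 13, 2021, is outside the daylight-saving period (21 February – 25 October), so Yalove is on standard time, UTC+06:15.
17:00 UTC + 6h15m = 23:15 Yalove.

23:15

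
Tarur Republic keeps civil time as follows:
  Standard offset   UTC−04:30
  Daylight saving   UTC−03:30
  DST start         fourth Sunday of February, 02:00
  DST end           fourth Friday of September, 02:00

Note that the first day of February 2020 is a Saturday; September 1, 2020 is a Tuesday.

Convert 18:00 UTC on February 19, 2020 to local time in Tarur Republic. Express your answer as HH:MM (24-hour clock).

13:30

1 February 2020 is a Saturday, so the first Sunday is February 2 and the fourth is February 23.
1 September 2020 is a Tuesday, so the first Friday is September 4 and the fourth is September 25.
At the standard offset (UTC−04:30), 18:00 UTC − 4h30m = 13:30 Tarur Republic standard time.
Daylight saving runs 23 February – 25 September; the standard-time date in Tarur Republic, February 19, 2020, is outside that window, so Tarur Republic is on standard time at UTC−04:30.
18:00 UTC − 4h30m = 13:30 local.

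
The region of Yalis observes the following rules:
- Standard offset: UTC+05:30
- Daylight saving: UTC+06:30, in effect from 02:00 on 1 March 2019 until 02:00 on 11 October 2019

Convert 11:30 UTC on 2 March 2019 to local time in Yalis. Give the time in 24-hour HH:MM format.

At the standard offset (UTC+05:30), 11:30 UTC + 5h30m = 17:00 Yalis standard time.
The standard-time date in Yalis, 2 March 2019, falls between 1 March and 11 October, so daylight saving is in effect and Yalis is at UTC+06:30.
11:30 UTC + 6h30m = 18:00 local.

18:00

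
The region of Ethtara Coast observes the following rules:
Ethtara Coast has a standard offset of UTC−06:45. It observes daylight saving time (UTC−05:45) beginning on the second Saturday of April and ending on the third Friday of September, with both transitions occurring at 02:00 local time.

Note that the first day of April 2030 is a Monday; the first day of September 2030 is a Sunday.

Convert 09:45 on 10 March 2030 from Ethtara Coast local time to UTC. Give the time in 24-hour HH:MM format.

1 April 2030 is a Monday, so the first Saturday is April 6 and the second is April 13.
1 September 2030 is a Sunday, so the first Friday is September 6 and the third is September 20.
Daylight saving runs 13 April – 20 September; 10 March 2030 is outside that window, so Ethtara Coast is on standard time at UTC−06:45.
09:45 local + 6h45m = 16:30 UTC.

16:30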